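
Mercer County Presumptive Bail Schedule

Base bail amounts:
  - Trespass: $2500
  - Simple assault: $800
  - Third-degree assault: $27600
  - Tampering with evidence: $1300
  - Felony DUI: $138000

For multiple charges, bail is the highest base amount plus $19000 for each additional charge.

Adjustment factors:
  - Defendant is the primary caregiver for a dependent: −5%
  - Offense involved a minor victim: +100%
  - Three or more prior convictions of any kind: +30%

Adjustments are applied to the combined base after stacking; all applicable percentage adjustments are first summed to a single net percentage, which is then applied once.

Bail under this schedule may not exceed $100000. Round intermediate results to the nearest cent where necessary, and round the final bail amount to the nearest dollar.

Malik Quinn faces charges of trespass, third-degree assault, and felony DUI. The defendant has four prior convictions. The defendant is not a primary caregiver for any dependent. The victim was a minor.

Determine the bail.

$100000

Base amounts from the schedule: trespass $2500; third-degree assault $27600; felony DUI $138000.
Stacking rule: highest base plus $19000 per additional charge. Highest is felony DUI at $138000; 2 additional charges → +$38000. Combined base = $176000.
Net percentage adjustment: +100% +30% = +130%. $176000 × 2.3 = $404800.
Result $404800 exceeds the maximum of $100000; bail is capped at $100000.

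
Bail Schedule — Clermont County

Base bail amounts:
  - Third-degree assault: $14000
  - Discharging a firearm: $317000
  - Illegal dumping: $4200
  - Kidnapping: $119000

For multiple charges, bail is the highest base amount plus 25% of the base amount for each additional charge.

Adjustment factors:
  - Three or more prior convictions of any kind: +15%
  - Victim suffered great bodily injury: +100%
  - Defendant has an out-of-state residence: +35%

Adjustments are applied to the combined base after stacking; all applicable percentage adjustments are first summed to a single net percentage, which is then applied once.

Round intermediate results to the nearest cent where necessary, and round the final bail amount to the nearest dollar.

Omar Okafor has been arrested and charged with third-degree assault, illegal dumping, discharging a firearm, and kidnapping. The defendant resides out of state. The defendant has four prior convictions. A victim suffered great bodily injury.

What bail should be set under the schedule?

$878250

Base amounts from the schedule: third-degree assault $14000; illegal dumping $4200; discharging a firearm $317000; kidnapping $119000.
Stacking rule: highest base plus 25% of each additional charge. Highest is discharging a firearm at $317000. Additional: $14000 × 25% = $3500; $4200 × 25% = $1050; $119000 × 25% = $29750. Combined base = $317000 + $34300 = $351300.
Net percentage adjustment: +15% +100% +35% = +150%. $351300 × 2.5 = $878250.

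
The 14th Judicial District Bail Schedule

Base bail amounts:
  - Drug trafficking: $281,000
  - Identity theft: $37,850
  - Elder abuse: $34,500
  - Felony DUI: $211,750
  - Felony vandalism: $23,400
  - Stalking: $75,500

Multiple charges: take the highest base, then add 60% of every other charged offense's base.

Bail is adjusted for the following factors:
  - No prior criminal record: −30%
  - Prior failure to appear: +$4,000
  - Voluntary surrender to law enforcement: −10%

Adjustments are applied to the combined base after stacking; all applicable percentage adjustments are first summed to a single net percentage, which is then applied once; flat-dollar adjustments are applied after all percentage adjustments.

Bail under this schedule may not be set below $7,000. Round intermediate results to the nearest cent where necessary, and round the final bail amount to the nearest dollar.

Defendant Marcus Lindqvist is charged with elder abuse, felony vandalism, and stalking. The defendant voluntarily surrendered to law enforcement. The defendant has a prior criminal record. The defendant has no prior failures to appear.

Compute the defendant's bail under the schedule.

$99,216

Base amounts from the schedule: elder abuse $34,500; felony vandalism $23,400; stalking $75,500.
Stacking rule: highest base plus 60% of each additional charge. Highest is stalking at $75,500. Additional: $34,500 × 60% = $20,700; $23,400 × 60% = $14,040. Combined base = $75,500 + $34,740 = $110,240.
Voluntary surrender to law enforcement (−10%): $110,240 × 0.9 = $99,216.
$99,216 is at or above the $7,000 minimum.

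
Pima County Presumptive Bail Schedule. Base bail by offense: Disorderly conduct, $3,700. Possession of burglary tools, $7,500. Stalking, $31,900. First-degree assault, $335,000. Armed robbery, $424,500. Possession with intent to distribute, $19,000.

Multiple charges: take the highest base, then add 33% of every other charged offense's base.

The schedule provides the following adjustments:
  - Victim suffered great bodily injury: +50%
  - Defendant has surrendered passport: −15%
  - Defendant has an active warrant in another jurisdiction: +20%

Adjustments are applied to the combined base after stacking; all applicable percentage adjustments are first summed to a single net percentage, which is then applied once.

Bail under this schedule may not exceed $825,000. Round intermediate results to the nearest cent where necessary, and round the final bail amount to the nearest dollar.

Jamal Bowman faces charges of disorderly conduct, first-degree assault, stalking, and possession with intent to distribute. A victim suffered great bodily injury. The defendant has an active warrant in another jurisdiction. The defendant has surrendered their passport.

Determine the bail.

Base amounts from the schedule: disorderly conduct $3,700; first-degree assault $335,000; stalking $31,900; possession with intent to distribute $19,000.
Stacking rule: highest base plus 33% of each additional charge. Highest is first-degree assault at $335,000. Additional: $3,700 × 33% = $1,221; $31,900 × 33% = $10,527; $19,000 × 33% = $6,270. Combined base = $335,000 + $18,018 = $353,018.
Net percentage adjustment: +50% −15% +20% = +55%. $353,018 × 1.55 = $547,177.90.
$547,177.90 is within the $825,000 maximum.
Rounded to the nearest dollar: $547,178.

$547,178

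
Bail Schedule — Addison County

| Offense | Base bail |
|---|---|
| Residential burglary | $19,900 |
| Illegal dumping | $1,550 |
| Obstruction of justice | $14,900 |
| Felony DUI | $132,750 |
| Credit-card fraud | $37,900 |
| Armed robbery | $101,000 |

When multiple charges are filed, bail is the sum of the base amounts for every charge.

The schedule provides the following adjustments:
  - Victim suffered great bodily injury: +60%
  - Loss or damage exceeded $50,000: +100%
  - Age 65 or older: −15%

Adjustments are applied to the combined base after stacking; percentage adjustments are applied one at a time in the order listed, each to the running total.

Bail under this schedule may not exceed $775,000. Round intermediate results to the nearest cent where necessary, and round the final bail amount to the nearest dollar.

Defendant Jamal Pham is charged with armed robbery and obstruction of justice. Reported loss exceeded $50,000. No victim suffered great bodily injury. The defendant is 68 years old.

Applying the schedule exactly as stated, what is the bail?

Base amounts from the schedule: armed robbery $101,000; obstruction of justice $14,900.
Stacking rule: sum of all bases. $101,000 + $14,900 = $115,900.
Loss or damage exceeded $50,000 (+100%): $115,900 × 2 = $231,800.
Age 65 or older (−15%): $231,800 × 0.85 = $197,030.
$197,030 is within the $775,000 maximum.

$197,030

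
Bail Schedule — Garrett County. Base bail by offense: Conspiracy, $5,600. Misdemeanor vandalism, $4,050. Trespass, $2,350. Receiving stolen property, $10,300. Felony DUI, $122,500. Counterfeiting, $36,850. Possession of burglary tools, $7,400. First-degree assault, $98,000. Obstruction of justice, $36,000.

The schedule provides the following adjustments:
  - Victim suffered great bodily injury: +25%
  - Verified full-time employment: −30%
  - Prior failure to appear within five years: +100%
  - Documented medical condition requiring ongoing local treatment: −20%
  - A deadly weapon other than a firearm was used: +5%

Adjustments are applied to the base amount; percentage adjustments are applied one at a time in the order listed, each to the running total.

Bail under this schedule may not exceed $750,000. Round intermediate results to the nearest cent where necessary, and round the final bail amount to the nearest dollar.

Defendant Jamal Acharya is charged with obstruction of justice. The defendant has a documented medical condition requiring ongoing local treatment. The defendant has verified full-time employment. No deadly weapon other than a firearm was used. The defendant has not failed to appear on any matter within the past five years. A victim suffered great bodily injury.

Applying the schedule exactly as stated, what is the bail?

$25,200

Base amounts from the schedule: obstruction of justice $36,000.
Single charge. Combined base = $36,000.
Victim suffered great bodily injury (+25%): $36,000 × 1.25 = $45,000.
Verified full-time employment (−30%): $45,000 × 0.7 = $31,500.
Documented medical condition requiring ongoing local treatment (−20%): $31,500 × 0.8 = $25,200.
$25,200 is within the $750,000 maximum.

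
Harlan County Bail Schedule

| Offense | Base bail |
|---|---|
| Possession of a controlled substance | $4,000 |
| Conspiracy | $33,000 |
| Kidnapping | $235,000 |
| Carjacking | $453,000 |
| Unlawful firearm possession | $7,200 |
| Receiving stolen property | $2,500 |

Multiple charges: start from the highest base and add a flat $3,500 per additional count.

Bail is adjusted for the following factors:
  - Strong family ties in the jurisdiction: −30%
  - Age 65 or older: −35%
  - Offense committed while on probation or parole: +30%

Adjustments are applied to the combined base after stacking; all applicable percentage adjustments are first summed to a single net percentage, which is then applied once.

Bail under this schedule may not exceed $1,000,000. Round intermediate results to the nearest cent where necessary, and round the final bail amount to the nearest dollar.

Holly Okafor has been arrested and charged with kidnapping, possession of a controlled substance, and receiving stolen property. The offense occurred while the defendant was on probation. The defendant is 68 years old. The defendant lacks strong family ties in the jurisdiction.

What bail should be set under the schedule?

$229,900

Base amounts from the schedule: kidnapping $235,000; possession of a controlled substance $4,000; receiving stolen property $2,500.
Stacking rule: highest base plus $3,500 per additional charge. Highest is kidnapping at $235,000; 2 additional charges → +$7,000. Combined base = $242,000.
Net percentage adjustment: −35% +30% = −5%. $242,000 × 0.95 = $229,900.
$229,900 is within the $1,000,000 maximum.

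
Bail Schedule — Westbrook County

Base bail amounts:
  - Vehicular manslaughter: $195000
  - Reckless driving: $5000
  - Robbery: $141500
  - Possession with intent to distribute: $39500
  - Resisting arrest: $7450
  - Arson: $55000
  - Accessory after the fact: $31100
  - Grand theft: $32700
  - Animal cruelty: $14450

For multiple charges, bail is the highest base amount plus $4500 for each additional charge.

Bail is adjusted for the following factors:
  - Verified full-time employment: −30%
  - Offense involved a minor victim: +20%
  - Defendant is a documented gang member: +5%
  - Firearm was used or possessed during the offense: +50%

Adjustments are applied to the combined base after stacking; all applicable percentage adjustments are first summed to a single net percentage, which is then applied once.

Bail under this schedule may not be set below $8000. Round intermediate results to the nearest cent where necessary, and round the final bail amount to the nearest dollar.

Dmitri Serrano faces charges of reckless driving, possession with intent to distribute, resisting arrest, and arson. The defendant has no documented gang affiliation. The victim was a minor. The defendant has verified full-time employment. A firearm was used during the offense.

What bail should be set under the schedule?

Base amounts from the schedule: reckless driving $5000; possession with intent to distribute $39500; resisting arrest $7450; arson $55000.
Stacking rule: highest base plus $4500 per additional charge. Highest is arson at $55000; 3 additional charges → +$13500. Combined base = $68500.
Net percentage adjustment: −30% +20% +50% = +40%. $68500 × 1.4 = $95900.
$95900 is at or above the $8000 minimum.

$95900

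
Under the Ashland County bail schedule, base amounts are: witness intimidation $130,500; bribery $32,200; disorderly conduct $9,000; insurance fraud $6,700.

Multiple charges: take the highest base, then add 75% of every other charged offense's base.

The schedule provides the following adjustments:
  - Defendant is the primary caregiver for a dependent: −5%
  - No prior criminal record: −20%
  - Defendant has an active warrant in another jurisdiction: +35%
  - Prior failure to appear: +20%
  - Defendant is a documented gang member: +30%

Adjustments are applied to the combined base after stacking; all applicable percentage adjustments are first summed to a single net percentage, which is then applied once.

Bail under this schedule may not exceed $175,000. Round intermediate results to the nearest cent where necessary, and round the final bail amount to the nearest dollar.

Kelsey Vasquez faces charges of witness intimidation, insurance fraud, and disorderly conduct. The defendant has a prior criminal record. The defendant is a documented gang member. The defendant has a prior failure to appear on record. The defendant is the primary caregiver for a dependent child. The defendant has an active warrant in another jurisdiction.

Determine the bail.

Base amounts from the schedule: witness intimidation $130,500; insurance fraud $6,700; disorderly conduct $9,000.
Stacking rule: highest base plus 75% of each additional charge. Highest is witness intimidation at $130,500. Additional: $6,700 × 75% = $5,025; $9,000 × 75% = $6,750. Combined base = $130,500 + $11,775 = $142,275.
Net percentage adjustment: −5% +35% +20% +30% = +80%. $142,275 × 1.8 = $256,095.
Result $256,095 exceeds the maximum of $175,000; bail is capped at $175,000.

$175,000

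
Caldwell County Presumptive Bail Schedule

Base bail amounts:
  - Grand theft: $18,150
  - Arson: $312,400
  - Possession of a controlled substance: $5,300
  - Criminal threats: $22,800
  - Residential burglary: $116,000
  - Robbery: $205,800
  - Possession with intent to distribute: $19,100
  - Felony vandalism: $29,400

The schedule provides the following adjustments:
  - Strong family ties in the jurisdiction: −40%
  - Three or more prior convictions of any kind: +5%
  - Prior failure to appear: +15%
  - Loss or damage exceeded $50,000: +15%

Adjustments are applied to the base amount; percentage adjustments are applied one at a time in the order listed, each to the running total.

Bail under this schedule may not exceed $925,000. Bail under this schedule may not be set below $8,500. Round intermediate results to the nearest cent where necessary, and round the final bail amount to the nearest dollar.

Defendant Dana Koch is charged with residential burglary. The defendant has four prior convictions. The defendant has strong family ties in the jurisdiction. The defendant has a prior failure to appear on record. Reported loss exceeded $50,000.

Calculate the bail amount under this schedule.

$96,648

Base amounts from the schedule: residential burglary $116,000.
Single charge. Combined base = $116,000.
Strong family ties in the jurisdiction (−40%): $116,000 × 0.6 = $69,600.
Three or more prior convictions of any kind (+5%): $69,600 × 1.05 = $73,080.
Prior failure to appear (+15%): $73,080 × 1.15 = $84,042.
Loss or damage exceeded $50,000 (+15%): $84,042 × 1.15 = $96,648.30.
$96,648.30 is within the $925,000 maximum.
$96,648.30 is at or above the $8,500 minimum.
Rounded to the nearest dollar: $96,648.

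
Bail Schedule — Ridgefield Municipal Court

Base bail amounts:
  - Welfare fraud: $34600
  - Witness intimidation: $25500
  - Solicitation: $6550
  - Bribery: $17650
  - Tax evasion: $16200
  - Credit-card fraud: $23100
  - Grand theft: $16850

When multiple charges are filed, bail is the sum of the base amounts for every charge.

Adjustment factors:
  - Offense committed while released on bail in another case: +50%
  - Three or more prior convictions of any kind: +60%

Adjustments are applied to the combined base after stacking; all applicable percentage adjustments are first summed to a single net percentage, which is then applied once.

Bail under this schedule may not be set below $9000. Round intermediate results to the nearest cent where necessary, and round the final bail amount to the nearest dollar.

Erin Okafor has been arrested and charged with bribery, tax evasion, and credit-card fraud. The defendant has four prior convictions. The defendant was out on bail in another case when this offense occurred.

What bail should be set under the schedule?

Base amounts from the schedule: bribery $17650; tax evasion $16200; credit-card fraud $23100.
Stacking rule: sum of all bases. $17650 + $16200 + $23100 = $56950.
Net percentage adjustment: +50% +60% = +110%. $56950 × 2.1 = $119595.
$119595 is at or above the $9000 minimum.

$119595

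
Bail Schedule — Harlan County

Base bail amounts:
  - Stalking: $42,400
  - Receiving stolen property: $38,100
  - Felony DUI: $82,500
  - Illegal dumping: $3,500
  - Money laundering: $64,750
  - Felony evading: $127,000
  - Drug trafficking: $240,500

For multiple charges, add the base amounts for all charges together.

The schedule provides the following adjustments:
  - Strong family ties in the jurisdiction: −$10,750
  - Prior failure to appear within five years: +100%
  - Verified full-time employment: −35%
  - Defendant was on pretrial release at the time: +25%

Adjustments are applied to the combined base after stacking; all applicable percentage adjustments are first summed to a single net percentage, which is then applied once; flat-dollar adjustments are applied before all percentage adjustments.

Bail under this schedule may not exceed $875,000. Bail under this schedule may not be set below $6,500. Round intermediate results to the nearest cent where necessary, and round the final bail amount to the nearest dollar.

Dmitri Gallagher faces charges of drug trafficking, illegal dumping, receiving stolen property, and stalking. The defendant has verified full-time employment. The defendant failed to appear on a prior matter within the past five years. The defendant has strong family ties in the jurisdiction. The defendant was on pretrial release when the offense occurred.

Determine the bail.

$596,125

Base amounts from the schedule: drug trafficking $240,500; illegal dumping $3,500; receiving stolen property $38,100; stalking $42,400.
Stacking rule: sum of all bases. $240,500 + $3,500 + $38,100 + $42,400 = $324,500.
Strong family ties in the jurisdiction (−$10,750 flat): $324,500 − $10,750 = $313,750.
Net percentage adjustment: +100% −35% +25% = +90%. $313,750 × 1.9 = $596,125.
$596,125 is within the $875,000 maximum.
$596,125 is at or above the $6,500 minimum.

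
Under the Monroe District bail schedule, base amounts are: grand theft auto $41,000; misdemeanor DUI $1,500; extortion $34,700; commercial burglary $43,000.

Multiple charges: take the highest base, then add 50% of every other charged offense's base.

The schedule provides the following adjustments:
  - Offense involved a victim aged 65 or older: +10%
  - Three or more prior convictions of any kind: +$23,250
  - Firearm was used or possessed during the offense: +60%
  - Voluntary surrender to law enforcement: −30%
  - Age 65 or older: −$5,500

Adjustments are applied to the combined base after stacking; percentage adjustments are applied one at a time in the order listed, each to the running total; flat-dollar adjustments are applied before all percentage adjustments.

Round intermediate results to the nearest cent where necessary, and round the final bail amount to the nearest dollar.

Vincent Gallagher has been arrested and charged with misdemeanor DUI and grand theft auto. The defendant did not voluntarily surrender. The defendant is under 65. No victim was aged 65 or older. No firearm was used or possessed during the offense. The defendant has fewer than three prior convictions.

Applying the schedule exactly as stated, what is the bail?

$41,750

Base amounts from the schedule: misdemeanor DUI $1,500; grand theft auto $41,000.
Stacking rule: highest base plus 50% of each additional charge. Highest is grand theft auto at $41,000. Additional: $1,500 × 50% = $750. Combined base = $41,000 + $750 = $41,750.
No adjustment factors apply to this defendant.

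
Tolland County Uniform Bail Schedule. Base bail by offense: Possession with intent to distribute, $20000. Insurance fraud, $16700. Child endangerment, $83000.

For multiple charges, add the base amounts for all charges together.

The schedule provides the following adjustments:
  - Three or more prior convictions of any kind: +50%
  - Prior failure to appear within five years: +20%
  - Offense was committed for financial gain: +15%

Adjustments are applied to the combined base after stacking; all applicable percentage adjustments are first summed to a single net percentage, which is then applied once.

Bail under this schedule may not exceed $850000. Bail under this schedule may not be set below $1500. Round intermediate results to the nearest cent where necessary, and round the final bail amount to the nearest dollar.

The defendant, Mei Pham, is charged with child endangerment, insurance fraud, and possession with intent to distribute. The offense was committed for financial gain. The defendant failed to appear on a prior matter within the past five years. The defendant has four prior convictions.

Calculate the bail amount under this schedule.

$221445

Base amounts from the schedule: child endangerment $83000; insurance fraud $16700; possession with intent to distribute $20000.
Stacking rule: sum of all bases. $83000 + $16700 + $20000 = $119700.
Net percentage adjustment: +50% +20% +15% = +85%. $119700 × 1.85 = $221445.
$221445 is within the $850000 maximum.
$221445 is at or above the $1500 minimum.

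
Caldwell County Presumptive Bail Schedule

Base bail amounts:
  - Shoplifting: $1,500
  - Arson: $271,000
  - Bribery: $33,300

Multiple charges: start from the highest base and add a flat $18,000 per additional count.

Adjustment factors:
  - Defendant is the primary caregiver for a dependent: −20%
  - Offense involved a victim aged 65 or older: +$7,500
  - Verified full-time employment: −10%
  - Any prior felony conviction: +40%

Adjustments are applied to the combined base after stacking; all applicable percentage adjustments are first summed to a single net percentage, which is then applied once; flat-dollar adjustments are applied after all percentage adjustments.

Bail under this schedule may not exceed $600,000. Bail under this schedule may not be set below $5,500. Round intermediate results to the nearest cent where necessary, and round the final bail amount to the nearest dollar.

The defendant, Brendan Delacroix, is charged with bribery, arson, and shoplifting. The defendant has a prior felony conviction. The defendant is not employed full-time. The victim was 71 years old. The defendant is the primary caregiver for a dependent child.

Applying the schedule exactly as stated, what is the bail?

Base amounts from the schedule: bribery $33,300; arson $271,000; shoplifting $1,500.
Stacking rule: highest base plus $18,000 per additional charge. Highest is arson at $271,000; 2 additional charges → +$36,000. Combined base = $307,000.
Net percentage adjustment: −20% +40% = +20%. $307,000 × 1.2 = $368,400.
Offense involved a victim aged 65 or older (+$7,500 flat): $368,400 + $7,500 = $375,900.
$375,900 is within the $600,000 maximum.
$375,900 is at or above the $5,500 minimum.

$375,900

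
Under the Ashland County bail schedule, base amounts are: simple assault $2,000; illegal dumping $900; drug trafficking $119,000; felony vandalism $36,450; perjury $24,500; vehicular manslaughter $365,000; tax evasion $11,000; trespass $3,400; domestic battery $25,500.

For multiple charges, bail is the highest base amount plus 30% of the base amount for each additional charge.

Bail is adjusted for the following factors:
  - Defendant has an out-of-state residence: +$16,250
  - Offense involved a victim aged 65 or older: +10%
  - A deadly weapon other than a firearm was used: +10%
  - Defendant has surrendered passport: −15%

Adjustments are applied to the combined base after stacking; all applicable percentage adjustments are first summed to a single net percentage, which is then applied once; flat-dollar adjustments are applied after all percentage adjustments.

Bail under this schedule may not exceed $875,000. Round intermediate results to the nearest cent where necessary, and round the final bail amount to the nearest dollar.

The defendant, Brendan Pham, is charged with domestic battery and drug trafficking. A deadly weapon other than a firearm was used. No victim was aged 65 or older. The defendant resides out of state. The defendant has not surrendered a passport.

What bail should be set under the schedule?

Base amounts from the schedule: domestic battery $25,500; drug trafficking $119,000.
Stacking rule: highest base plus 30% of each additional charge. Highest is drug trafficking at $119,000. Additional: $25,500 × 30% = $7,650. Combined base = $119,000 + $7,650 = $126,650.
A deadly weapon other than a firearm was used (+10%): $126,650 × 1.1 = $139,315.
Defendant has an out-of-state residence (+$16,250 flat): $139,315 + $16,250 = $155,565.
$155,565 is within the $875,000 maximum.

$155,565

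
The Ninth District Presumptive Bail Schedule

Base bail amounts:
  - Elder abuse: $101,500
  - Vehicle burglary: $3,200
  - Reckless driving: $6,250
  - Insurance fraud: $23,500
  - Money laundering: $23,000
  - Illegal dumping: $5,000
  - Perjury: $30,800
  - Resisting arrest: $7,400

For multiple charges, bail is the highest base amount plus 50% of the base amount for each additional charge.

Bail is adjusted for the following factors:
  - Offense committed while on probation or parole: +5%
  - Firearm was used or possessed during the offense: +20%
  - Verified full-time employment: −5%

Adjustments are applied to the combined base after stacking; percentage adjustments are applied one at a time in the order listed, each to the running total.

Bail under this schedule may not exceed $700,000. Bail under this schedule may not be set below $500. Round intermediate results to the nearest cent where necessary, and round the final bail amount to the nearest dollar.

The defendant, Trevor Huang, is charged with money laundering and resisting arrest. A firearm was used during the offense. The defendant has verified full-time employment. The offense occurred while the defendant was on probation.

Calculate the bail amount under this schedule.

$31,960

Base amounts from the schedule: money laundering $23,000; resisting arrest $7,400.
Stacking rule: highest base plus 50% of each additional charge. Highest is money laundering at $23,000. Additional: $7,400 × 50% = $3,700. Combined base = $23,000 + $3,700 = $26,700.
Offense committed while on probation or parole (+5%): $26,700 × 1.05 = $28,035.
Firearm was used or possessed during the offense (+20%): $28,035 × 1.2 = $33,642.
Verified full-time employment (−5%): $33,642 × 0.95 = $31,959.90.
$31,959.90 is within the $700,000 maximum.
$31,959.90 is at or above the $500 minimum.
Rounded to the nearest dollar: $31,960.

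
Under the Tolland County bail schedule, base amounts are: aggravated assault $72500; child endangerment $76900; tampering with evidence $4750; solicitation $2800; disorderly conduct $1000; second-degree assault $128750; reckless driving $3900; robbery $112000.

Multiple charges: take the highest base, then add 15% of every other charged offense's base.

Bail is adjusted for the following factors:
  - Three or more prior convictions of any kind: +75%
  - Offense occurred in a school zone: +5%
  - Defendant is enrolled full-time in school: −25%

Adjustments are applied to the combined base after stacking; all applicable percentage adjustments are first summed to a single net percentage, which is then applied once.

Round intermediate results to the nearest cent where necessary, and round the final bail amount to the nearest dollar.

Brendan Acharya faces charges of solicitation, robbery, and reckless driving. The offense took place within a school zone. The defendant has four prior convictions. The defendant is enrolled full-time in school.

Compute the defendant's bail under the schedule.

Base amounts from the schedule: solicitation $2800; robbery $112000; reckless driving $3900.
Stacking rule: highest base plus 15% of each additional charge. Highest is robbery at $112000. Additional: $2800 × 15% = $420; $3900 × 15% = $585. Combined base = $112000 + $1005 = $113005.
Net percentage adjustment: +75% +5% −25% = +55%. $113005 × 1.55 = $175157.75.
Rounded to the nearest dollar: $175158.

$175158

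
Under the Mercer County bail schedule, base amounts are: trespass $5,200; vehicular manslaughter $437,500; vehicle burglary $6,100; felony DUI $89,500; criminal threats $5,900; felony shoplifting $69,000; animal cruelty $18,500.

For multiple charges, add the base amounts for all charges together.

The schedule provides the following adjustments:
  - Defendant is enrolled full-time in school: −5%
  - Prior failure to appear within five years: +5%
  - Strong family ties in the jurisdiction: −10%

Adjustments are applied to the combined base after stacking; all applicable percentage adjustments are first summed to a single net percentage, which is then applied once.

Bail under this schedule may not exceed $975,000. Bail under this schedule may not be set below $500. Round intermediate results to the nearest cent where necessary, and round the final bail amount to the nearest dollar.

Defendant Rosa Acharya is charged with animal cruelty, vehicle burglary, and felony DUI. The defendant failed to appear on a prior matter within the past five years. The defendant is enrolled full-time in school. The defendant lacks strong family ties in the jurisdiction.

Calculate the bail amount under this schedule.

Base amounts from the schedule: animal cruelty $18,500; vehicle burglary $6,100; felony DUI $89,500.
Stacking rule: sum of all bases. $18,500 + $6,100 + $89,500 = $114,100.
Net percentage adjustment: −5% +5% = +0%. $114,100 × 1 = $114,100.
$114,100 is within the $975,000 maximum.
$114,100 is at or above the $500 minimum.

$114,100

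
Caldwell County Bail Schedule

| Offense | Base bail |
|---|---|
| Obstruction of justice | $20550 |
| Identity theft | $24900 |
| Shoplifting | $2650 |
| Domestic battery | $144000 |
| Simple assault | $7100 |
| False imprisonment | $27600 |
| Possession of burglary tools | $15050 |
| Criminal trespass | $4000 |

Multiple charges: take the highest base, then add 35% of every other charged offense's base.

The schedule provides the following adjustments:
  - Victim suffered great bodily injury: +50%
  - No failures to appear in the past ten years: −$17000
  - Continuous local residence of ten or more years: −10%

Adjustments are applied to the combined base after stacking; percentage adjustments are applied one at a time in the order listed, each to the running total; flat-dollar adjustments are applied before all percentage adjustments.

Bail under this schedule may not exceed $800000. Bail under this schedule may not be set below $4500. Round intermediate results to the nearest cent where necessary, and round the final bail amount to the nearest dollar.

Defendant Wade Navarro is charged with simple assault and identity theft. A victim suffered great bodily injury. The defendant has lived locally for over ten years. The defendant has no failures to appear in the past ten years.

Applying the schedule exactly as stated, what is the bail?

$14020

Base amounts from the schedule: simple assault $7100; identity theft $24900.
Stacking rule: highest base plus 35% of each additional charge. Highest is identity theft at $24900. Additional: $7100 × 35% = $2485. Combined base = $24900 + $2485 = $27385.
No failures to appear in the past ten years (−$17000 flat): $27385 − $17000 = $10385.
Victim suffered great bodily injury (+50%): $10385 × 1.5 = $15577.50.
Continuous local residence of ten or more years (−10%): $15577.50 × 0.9 = $14019.75.
$14019.75 is within the $800000 maximum.
$14019.75 is at or above the $4500 minimum.
Rounded to the nearest dollar: $14020.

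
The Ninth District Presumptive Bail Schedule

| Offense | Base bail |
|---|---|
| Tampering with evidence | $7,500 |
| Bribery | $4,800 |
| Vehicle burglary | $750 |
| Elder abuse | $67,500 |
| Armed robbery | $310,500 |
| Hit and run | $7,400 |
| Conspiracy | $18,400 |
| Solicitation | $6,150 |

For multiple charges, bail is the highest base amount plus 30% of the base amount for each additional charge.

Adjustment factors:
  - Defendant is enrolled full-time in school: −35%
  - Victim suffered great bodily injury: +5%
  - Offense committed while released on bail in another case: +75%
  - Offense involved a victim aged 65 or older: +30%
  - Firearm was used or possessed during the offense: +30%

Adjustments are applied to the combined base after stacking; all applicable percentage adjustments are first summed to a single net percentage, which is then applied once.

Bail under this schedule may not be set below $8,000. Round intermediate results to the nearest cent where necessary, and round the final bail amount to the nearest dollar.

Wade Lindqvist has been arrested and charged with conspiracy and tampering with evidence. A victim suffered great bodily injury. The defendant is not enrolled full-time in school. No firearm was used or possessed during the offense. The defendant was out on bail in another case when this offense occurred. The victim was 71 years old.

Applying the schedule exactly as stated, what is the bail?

$43,365

Base amounts from the schedule: conspiracy $18,400; tampering with evidence $7,500.
Stacking rule: highest base plus 30% of each additional charge. Highest is conspiracy at $18,400. Additional: $7,500 × 30% = $2,250. Combined base = $18,400 + $2,250 = $20,650.
Net percentage adjustment: +5% +75% +30% = +110%. $20,650 × 2.1 = $43,365.
$43,365 is at or above the $8,000 minimum.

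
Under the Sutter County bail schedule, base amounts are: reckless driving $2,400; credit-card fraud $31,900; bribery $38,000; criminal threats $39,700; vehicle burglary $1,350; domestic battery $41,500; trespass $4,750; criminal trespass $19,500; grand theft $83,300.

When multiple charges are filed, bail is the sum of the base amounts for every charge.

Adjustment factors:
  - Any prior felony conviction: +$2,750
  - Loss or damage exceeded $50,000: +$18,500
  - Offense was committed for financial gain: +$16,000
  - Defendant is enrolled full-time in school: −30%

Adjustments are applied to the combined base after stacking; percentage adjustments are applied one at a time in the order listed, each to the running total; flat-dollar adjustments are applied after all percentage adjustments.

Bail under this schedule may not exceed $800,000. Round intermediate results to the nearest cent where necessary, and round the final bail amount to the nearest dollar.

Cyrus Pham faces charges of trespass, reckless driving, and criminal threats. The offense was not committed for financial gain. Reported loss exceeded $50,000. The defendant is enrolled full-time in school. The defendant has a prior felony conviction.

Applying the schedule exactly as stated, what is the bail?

$54,045

Base amounts from the schedule: trespass $4,750; reckless driving $2,400; criminal threats $39,700.
Stacking rule: sum of all bases. $4,750 + $2,400 + $39,700 = $46,850.
Defendant is enrolled full-time in school (−30%): $46,850 × 0.7 = $32,795.
Any prior felony conviction (+$2,750 flat): $32,795 + $2,750 = $35,545.
Loss or damage exceeded $50,000 (+$18,500 flat): $35,545 + $18,500 = $54,045.
$54,045 is within the $800,000 maximum.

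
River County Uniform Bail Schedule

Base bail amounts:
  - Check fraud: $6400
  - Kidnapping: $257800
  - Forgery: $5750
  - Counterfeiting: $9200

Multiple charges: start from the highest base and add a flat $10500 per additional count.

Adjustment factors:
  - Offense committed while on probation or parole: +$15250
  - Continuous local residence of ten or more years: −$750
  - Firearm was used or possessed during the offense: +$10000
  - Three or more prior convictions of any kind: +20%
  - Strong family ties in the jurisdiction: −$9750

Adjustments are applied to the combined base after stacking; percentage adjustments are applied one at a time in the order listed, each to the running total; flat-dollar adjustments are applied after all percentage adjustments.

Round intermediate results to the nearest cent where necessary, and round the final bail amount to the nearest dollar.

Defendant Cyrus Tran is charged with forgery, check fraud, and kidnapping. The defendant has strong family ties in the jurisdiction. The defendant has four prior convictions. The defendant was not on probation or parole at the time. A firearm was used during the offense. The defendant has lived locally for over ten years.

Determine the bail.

$334060

Base amounts from the schedule: forgery $5750; check fraud $6400; kidnapping $257800.
Stacking rule: highest base plus $10500 per additional charge. Highest is kidnapping at $257800; 2 additional charges → +$21000. Combined base = $278800.
Three or more prior convictions of any kind (+20%): $278800 × 1.2 = $334560.
Continuous local residence of ten or more years (−$750 flat): $334560 − $750 = $333810.
Firearm was used or possessed during the offense (+$10000 flat): $333810 + $10000 = $343810.
Strong family ties in the jurisdiction (−$9750 flat): $343810 − $9750 = $334060.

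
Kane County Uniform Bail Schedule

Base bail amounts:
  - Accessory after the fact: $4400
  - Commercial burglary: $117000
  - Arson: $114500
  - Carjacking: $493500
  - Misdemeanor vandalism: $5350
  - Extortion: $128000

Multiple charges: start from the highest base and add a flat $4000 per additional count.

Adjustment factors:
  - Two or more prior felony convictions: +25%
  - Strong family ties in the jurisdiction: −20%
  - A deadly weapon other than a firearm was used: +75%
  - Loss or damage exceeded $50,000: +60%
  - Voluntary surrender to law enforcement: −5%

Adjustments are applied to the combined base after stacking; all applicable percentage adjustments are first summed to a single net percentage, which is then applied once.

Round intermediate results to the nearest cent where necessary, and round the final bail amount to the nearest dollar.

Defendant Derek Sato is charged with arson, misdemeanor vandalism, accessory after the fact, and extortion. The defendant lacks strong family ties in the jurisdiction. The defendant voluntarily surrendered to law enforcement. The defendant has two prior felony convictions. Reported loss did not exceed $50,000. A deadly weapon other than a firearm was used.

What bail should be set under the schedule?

$273000

Base amounts from the schedule: arson $114500; misdemeanor vandalism $5350; accessory after the fact $4400; extortion $128000.
Stacking rule: highest base plus $4000 per additional charge. Highest is extortion at $128000; 3 additional charges → +$12000. Combined base = $140000.
Net percentage adjustment: +25% +75% −5% = +95%. $140000 × 1.95 = $273000.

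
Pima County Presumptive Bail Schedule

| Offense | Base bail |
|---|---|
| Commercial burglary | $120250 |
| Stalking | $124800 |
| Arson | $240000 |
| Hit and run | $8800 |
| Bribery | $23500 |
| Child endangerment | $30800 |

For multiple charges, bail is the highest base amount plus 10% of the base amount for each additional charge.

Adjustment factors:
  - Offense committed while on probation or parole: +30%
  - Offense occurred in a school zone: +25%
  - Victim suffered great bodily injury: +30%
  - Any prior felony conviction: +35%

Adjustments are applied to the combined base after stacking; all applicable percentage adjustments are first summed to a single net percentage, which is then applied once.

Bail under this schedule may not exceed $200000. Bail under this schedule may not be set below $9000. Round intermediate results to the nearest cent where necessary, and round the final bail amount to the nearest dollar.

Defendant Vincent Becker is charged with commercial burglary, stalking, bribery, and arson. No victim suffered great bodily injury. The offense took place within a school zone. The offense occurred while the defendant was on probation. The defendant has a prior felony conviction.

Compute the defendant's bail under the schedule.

$200000

Base amounts from the schedule: commercial burglary $120250; stalking $124800; bribery $23500; arson $240000.
Stacking rule: highest base plus 10% of each additional charge. Highest is arson at $240000. Additional: $120250 × 10% = $12025; $124800 × 10% = $12480; $23500 × 10% = $2350. Combined base = $240000 + $26855 = $266855.
Net percentage adjustment: +30% +25% +35% = +90%. $266855 × 1.9 = $507024.50.
Result $507024.50 exceeds the maximum of $200000; bail is capped at $200000.
$200000 is at or above the $9000 minimum.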